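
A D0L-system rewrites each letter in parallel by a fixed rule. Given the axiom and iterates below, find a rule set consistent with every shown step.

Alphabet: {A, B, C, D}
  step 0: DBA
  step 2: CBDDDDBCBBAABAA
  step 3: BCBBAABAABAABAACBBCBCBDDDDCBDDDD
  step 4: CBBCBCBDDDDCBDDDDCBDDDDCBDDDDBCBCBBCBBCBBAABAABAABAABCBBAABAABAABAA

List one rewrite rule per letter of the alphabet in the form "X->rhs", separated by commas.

A->DD, B->CB, C->B, D->BAA

  step 3 ⇒ step 4: BCBBAABAABAABAACBBCBCBDDDDCBDDDD ⇒ CB·B·CB·CB·DD·DD·CB·DD·DD·CB·DD·DD·CB·DD·DD·B·CB·CB·B·CB·B·CB·BAA·BAA·BAA·BAA·B·CB·BAA·BAA·BAA·BAA
    A ↦ DD
    B ↦ CB
    C ↦ B
    D ↦ BAA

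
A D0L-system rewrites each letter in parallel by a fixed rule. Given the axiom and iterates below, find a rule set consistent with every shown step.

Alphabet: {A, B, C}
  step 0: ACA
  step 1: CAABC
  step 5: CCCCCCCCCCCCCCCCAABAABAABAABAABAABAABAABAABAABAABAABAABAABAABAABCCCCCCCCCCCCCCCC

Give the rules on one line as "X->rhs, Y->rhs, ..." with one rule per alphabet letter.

  step 0 ⇒ step 1: ACA ⇒ C·AAB·C
    A ↦ C
    C ↦ AAB
    B ↦ CC  (constrained at step 1)

A->C, B->CC, C->AAB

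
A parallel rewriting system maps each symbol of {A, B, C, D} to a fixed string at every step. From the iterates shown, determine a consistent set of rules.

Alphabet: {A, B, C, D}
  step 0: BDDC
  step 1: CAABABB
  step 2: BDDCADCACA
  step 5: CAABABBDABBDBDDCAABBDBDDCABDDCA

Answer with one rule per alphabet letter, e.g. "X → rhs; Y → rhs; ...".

A->D, B->CA, C->B, D->AB

  step 1 ⇒ step 2: CAABABB ⇒ B·D·D·CA·D·CA·CA
    A ↦ D
    B ↦ CA
    C ↦ B
  step 0 ⇒ step 1: BDDC ⇒ CA·AB·AB·B
    D ↦ AB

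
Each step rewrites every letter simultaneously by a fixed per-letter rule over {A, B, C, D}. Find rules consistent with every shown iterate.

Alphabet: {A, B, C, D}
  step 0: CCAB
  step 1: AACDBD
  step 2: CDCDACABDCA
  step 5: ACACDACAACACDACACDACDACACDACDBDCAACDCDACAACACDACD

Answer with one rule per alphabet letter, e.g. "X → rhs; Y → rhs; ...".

  step 1 ⇒ step 2: AACDBD ⇒ CD·CD·A·CA·BD·CA
    A ↦ CD
    B ↦ BD
    C ↦ A
    D ↦ CA

A->CD, B->BD, C->A, D->CA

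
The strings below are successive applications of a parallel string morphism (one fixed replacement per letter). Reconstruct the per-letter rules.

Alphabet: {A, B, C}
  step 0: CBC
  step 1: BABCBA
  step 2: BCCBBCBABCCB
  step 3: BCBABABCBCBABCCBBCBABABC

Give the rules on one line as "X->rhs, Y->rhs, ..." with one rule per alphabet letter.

A->CB, B->BC, C->BA

  step 2 ⇒ step 3: BCCBBCBABCCB ⇒ BC·BA·BA·BC·BC·BA·BC·CB·BC·BA·BA·BC
    A ↦ CB
    B ↦ BC
    C ↦ BA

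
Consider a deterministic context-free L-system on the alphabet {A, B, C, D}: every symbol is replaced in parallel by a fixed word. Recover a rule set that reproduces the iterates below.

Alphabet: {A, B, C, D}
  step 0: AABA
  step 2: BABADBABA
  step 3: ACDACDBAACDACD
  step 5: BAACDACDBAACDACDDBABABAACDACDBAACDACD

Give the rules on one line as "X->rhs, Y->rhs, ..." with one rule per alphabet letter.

  step 2 ⇒ step 3: BABADBABA ⇒ AC·D·AC·D·BA·AC·D·AC·D
    A ↦ D
    B ↦ AC
    D ↦ BA
    C ↦ BA  (constrained at step 3)

A->D, B->AC, C->BA, D->BA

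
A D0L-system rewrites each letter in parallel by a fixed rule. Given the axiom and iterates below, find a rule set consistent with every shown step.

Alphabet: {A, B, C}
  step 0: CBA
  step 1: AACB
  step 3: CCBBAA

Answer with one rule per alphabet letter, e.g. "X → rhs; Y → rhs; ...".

  step 0 ⇒ step 1: CBA ⇒ AA·C·B
    A ↦ B
    B ↦ C
    C ↦ AA

A->B, B->C, C->AA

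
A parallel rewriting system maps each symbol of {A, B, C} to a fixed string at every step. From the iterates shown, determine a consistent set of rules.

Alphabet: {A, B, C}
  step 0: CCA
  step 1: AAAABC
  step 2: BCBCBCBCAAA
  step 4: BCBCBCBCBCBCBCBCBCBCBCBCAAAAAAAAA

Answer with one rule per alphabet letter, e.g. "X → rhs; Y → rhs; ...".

  step 1 ⇒ step 2: AAAABC ⇒ BC·BC·BC·BC·A·AA
    A ↦ BC
    B ↦ A
    C ↦ AA

A->BC, B->A, C->AA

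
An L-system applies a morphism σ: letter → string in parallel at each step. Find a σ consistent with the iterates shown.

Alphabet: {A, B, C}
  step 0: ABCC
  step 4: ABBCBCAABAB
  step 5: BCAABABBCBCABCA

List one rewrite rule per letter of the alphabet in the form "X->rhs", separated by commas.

A->BC, B->A, C->B

  step 4 ⇒ step 5: ABBCBCAABAB ⇒ BC·A·A·B·A·B·BC·BC·A·BC·A
    A ↦ BC
    B ↦ A
    C ↦ B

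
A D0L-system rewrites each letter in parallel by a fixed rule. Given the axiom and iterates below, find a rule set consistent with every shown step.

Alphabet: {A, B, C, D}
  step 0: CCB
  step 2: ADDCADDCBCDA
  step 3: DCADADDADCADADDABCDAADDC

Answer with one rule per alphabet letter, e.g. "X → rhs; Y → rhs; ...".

A->DC, B->BC, C->DA, D->AD

  step 2 ⇒ step 3: ADDCADDCBCDA ⇒ DC·AD·AD·DA·DC·AD·AD·DA·BC·DA·AD·DC
    A ↦ DC
    B ↦ BC
    C ↦ DA
    D ↦ AD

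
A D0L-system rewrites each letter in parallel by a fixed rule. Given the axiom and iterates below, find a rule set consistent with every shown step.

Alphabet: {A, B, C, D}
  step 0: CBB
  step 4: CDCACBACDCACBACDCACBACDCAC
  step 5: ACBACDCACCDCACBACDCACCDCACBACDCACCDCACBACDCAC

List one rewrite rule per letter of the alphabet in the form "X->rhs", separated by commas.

A->DC, B->C, C->AC, D->B

  step 4 ⇒ step 5: CDCACBACDCACBACDCACBACDCAC ⇒ AC·B·AC·DC·AC·C·DC·AC·B·AC·DC·AC·C·DC·AC·B·AC·DC·AC·C·DC·AC·B·AC·DC·AC
    A ↦ DC
    B ↦ C
    C ↦ AC
    D ↦ B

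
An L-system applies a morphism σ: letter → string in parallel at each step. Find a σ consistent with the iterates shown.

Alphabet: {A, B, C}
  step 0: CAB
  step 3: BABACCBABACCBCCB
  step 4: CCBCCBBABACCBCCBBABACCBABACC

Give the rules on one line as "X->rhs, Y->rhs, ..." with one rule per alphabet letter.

  step 3 ⇒ step 4: BABACCBABACCBCCB ⇒ CC·B·CC·B·BA·BA·CC·B·CC·B·BA·BA·CC·BA·BA·CC
    A ↦ B
    B ↦ CC
    C ↦ BA

A->B, B->CC, C->BA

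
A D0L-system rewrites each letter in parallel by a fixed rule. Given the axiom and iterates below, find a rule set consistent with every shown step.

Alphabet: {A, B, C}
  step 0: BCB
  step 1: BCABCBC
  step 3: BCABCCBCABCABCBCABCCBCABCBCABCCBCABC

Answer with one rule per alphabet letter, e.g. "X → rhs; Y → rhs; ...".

  step 0 ⇒ step 1: BCB ⇒ BC·ABC·BC
    B ↦ BC
    C ↦ ABC
    A ↦ C  (constrained at step 1)

A->C, B->BC, C->ABC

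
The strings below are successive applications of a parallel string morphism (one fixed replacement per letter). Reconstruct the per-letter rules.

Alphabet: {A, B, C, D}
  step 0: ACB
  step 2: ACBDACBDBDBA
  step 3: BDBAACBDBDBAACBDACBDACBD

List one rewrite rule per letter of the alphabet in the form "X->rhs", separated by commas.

  step 2 ⇒ step 3: ACBDACBDBDBA ⇒ BD·BA·AC·BD·BD·BA·AC·BD·AC·BD·AC·BD
    A ↦ BD
    B ↦ AC
    C ↦ BA
    D ↦ BD

A->BD, B->AC, C->BA, D->BD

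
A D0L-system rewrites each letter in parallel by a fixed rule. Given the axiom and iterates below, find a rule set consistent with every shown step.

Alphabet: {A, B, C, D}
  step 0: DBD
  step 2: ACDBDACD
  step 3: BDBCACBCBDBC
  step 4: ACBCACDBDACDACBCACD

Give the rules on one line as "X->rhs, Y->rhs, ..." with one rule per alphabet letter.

  step 3 ⇒ step 4: BDBCACBCBDBC ⇒ AC·BC·AC·D·B·D·AC·D·AC·BC·AC·D
    A ↦ B
    B ↦ AC
    C ↦ D
    D ↦ BC

A->B, B->AC, C->D, D->BC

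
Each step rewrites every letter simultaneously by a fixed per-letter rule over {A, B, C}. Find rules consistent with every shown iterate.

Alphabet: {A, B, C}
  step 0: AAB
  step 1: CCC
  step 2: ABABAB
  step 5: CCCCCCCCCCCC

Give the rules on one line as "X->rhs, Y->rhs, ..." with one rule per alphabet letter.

A->C, B->C, C->AB

  step 1 ⇒ step 2: CCC ⇒ AB·AB·AB
    C ↦ AB
  step 0 ⇒ step 1: AAB ⇒ C·C·C
    A ↦ C
  step 0 ⇒ step 1: AAB ⇒ C·C·C
    B ↦ C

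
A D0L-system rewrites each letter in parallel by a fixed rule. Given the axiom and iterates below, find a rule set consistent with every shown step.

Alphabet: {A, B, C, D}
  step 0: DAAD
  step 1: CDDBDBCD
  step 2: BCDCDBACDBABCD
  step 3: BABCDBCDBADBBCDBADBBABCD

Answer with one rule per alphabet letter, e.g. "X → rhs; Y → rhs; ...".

  step 2 ⇒ step 3: BCDCDBACDBABCD ⇒ BA·B·CD·B·CD·BA·DB·B·CD·BA·DB·BA·B·CD
    A ↦ DB
    B ↦ BA
    C ↦ B
    D ↦ CD

A->DB, B->BA, C->B, D->CD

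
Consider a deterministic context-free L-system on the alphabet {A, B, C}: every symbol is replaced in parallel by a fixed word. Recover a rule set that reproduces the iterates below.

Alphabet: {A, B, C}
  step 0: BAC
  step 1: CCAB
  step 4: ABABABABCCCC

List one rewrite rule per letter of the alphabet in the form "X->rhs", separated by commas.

  step 0 ⇒ step 1: BAC ⇒ C·C·AB
    A ↦ C
    B ↦ C
    C ↦ AB

A->C, B->C, C->AB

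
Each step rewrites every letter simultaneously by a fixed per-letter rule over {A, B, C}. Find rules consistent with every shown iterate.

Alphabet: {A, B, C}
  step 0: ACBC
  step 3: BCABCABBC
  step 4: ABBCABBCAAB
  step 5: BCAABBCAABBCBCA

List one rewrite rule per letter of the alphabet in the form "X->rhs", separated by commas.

A->BC, B->A, C->B

  step 4 ⇒ step 5: ABBCABBCAAB ⇒ BC·A·A·B·BC·A·A·B·BC·BC·A
    A ↦ BC
    B ↦ A
    C ↦ B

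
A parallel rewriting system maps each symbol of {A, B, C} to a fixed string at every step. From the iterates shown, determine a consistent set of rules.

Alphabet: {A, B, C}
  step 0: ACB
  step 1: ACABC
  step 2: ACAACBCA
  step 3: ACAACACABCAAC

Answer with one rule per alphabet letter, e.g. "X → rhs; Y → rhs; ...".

  step 2 ⇒ step 3: ACAACBCA ⇒ AC·A·AC·AC·A·BC·A·AC
    A ↦ AC
    B ↦ BC
    C ↦ A

A->AC, B->BC, C->A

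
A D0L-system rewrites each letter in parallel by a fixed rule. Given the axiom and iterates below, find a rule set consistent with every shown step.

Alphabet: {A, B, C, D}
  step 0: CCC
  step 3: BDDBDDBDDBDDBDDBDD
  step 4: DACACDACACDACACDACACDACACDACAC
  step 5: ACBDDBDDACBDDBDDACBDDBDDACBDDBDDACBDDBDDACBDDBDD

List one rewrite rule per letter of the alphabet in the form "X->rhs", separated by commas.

A->B, B->D, C->DD, D->AC

  step 4 ⇒ step 5: DACACDACACDACACDACACDACACDACAC ⇒ AC·B·DD·B·DD·AC·B·DD·B·DD·AC·B·DD·B·DD·AC·B·DD·B·DD·AC·B·DD·B·DD·AC·B·DD·B·DD
    A ↦ B
    C ↦ DD
    D ↦ AC
  step 3 ⇒ step 4: BDDBDDBDDBDDBDDBDD ⇒ D·AC·AC·D·AC·AC·D·AC·AC·D·AC·AC·D·AC·AC·D·AC·AC
    B ↦ D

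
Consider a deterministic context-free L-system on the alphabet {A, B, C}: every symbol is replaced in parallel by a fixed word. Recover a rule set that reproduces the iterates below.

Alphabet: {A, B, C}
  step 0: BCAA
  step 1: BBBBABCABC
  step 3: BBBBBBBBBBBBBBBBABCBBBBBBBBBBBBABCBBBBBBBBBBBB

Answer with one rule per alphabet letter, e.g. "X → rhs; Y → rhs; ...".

A->ABC, B->BB, C->BB

  step 0 ⇒ step 1: BCAA ⇒ BB·BB·ABC·ABC
    A ↦ ABC
    B ↦ BB
    C ↦ BB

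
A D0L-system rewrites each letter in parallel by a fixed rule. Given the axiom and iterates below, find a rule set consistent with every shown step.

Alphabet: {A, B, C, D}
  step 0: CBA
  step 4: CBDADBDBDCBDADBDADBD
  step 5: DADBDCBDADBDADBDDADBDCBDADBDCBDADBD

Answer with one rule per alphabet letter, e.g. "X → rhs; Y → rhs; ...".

A->C, B->AD, C->D, D->BD

  step 4 ⇒ step 5: CBDADBDBDCBDADBDADBD ⇒ D·AD·BD·C·BD·AD·BD·AD·BD·D·AD·BD·C·BD·AD·BD·C·BD·AD·BD
    A ↦ C
    B ↦ AD
    C ↦ D
    D ↦ BD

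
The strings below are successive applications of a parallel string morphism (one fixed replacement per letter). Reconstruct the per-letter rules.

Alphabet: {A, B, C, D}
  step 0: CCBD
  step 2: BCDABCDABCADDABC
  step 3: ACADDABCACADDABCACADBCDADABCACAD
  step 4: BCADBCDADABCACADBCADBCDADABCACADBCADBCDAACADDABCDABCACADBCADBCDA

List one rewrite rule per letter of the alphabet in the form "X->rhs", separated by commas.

  step 3 ⇒ step 4: ACADDABCACADDABCACADBCDADABCACAD ⇒ BC·AD·BC·DA·DA·BC·AC·AD·BC·AD·BC·DA·DA·BC·AC·AD·BC·AD·BC·DA·AC·AD·DA·BC·DA·BC·AC·AD·BC·AD·BC·DA
    A ↦ BC
    B ↦ AC
    C ↦ AD
    D ↦ DA

A->BC, B->AC, C->AD, D->DA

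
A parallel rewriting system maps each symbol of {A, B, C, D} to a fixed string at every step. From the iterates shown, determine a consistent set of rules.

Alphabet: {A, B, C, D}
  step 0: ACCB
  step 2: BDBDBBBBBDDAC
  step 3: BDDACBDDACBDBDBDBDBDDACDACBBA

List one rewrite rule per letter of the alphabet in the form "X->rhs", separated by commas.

  step 2 ⇒ step 3: BDBDBBBBBDDAC ⇒ BD·DAC·BD·DAC·BD·BD·BD·BD·BD·DAC·DAC·BB·A
    A ↦ BB
    B ↦ BD
    C ↦ A
    D ↦ DAC

A->BB, B->BD, C->A, D->DAC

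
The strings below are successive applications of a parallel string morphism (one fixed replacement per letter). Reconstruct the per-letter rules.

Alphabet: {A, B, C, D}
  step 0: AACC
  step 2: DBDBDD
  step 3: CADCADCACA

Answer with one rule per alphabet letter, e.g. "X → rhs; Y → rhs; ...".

  step 2 ⇒ step 3: DBDBDD ⇒ CA·D·CA·D·CA·CA
    B ↦ D
    D ↦ CA
    A ↦ BC  (constrained at step 0)
    C ↦ B  (constrained at step 0)

A->BC, B->D, C->B, D->CA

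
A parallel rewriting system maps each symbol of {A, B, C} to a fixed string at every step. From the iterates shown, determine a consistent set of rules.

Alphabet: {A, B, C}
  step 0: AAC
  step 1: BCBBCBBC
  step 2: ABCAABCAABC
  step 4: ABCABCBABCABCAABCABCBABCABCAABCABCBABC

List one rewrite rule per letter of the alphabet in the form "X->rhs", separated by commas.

A->BCB, B->A, C->BC

  step 1 ⇒ step 2: BCBBCBBC ⇒ A·BC·A·A·BC·A·A·BC
    B ↦ A
    C ↦ BC
  step 0 ⇒ step 1: AAC ⇒ BCB·BCB·BC
    A ↦ BCB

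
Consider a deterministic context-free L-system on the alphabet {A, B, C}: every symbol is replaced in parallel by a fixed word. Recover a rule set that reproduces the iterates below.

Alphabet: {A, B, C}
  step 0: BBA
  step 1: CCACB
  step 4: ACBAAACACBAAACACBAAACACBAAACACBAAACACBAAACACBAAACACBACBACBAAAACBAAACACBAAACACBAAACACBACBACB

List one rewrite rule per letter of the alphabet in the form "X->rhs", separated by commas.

A->ACB, B->C, C->AAA

  step 0 ⇒ step 1: BBA ⇒ C·C·ACB
    A ↦ ACB
    B ↦ C
    C ↦ AAA  (constrained at step 1)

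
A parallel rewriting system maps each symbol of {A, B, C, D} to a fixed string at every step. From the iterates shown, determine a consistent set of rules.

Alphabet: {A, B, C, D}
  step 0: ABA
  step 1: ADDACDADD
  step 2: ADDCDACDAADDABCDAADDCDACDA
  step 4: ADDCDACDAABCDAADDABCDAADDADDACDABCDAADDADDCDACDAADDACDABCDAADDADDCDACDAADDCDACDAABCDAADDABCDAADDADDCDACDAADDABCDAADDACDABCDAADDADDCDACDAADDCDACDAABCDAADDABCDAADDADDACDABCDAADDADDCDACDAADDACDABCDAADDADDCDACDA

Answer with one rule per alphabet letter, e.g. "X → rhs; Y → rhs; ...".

A->ADD, B->ACD, C->AB, D->CDA

  step 1 ⇒ step 2: ADDACDADD ⇒ ADD·CDA·CDA·ADD·AB·CDA·ADD·CDA·CDA
    A ↦ ADD
    C ↦ AB
    D ↦ CDA
  step 0 ⇒ step 1: ABA ⇒ ADD·ACD·ADD
    B ↦ ACD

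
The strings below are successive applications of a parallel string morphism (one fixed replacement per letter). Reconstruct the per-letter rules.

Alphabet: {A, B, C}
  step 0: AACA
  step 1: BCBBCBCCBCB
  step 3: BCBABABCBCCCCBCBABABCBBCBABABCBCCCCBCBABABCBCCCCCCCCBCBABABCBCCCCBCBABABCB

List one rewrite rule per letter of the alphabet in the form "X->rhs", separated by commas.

A->BCB, B->ABA, C->CC

  step 0 ⇒ step 1: AACA ⇒ BCB·BCB·CC·BCB
    A ↦ BCB
    C ↦ CC
    B ↦ ABA  (constrained at step 1)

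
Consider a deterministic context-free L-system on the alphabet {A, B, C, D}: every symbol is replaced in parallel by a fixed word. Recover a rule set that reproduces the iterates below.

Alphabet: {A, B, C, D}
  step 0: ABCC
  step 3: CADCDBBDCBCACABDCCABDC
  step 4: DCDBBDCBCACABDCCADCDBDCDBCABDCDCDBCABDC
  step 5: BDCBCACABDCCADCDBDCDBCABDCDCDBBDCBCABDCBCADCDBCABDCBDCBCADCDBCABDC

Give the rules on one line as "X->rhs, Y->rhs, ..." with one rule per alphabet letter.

  step 4 ⇒ step 5: DCDBBDCBCACABDCCADCDBDCDBCABDCDCDBCABDC ⇒ B·DC·B·CA·CA·B·DC·CA·DC·DB·DC·DB·CA·B·DC·DC·DB·B·DC·B·CA·B·DC·B·CA·DC·DB·CA·B·DC·B·DC·B·CA·DC·DB·CA·B·DC
    A ↦ DB
    B ↦ CA
    C ↦ DC
    D ↦ B

A->DB, B->CA, C->DC, D->B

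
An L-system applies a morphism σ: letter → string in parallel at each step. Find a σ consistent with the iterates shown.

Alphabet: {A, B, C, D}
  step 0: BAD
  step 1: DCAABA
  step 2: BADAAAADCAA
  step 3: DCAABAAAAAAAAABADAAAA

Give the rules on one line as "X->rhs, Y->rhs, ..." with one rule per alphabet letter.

  step 2 ⇒ step 3: BADAAAADCAA ⇒ DC·AA·BA·AA·AA·AA·AA·BA·D·AA·AA
    A ↦ AA
    B ↦ DC
    C ↦ D
    D ↦ BA

A->AA, B->DC, C->D, D->BA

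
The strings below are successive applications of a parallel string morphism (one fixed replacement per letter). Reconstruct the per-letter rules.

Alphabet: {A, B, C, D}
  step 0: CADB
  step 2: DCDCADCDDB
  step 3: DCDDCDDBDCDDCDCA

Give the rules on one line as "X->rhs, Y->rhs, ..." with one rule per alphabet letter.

A->DB, B->A, C->D, D->DC

  step 2 ⇒ step 3: DCDCADCDDB ⇒ DC·D·DC·D·DB·DC·D·DC·DC·A
    A ↦ DB
    B ↦ A
    C ↦ D
    D ↦ DC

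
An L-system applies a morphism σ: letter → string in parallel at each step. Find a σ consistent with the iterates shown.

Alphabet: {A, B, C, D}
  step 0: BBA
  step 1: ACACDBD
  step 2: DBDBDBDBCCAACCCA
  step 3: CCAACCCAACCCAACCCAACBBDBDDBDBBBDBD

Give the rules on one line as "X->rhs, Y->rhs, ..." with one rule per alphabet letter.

  step 2 ⇒ step 3: DBDBDBDBCCAACCCA ⇒ CCA·AC·CCA·AC·CCA·AC·CCA·AC·B·B·DBD·DBD·B·B·B·DBD
    A ↦ DBD
    B ↦ AC
    C ↦ B
    D ↦ CCA

A->DBD, B->AC, C->B, D->CCA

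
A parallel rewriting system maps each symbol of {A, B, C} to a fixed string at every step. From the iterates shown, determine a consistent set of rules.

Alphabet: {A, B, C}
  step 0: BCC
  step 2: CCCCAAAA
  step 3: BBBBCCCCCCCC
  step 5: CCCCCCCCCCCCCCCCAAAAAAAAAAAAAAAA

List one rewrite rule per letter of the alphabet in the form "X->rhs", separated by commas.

  step 2 ⇒ step 3: CCCCAAAA ⇒ B·B·B·B·CC·CC·CC·CC
    A ↦ CC
    C ↦ B
    B ↦ AA  (constrained at step 0)

A->CC, B->AA, C->B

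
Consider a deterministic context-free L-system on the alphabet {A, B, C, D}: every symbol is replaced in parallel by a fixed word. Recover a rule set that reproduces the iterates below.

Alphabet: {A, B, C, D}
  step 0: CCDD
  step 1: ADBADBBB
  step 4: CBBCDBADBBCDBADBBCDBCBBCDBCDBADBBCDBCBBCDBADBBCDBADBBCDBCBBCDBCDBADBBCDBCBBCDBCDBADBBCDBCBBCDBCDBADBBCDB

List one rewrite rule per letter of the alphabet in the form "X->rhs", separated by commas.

  step 0 ⇒ step 1: CCDD ⇒ ADB·ADB·B·B
    C ↦ ADB
    D ↦ B
    A ↦ CB  (constrained at step 1)
    B ↦ CDB  (constrained at step 1)

A->CB, B->CDB, C->ADB, D->B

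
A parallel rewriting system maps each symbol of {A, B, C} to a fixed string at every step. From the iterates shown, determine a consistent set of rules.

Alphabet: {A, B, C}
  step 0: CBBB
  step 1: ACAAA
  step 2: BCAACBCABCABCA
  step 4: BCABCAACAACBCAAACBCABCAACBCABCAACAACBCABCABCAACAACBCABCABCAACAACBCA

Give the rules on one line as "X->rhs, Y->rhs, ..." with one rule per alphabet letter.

  step 1 ⇒ step 2: ACAAA ⇒ BCA·AC·BCA·BCA·BCA
    A ↦ BCA
    C ↦ AC
  step 0 ⇒ step 1: CBBB ⇒ AC·A·A·A
    B ↦ A

A->BCA, B->A, C->AC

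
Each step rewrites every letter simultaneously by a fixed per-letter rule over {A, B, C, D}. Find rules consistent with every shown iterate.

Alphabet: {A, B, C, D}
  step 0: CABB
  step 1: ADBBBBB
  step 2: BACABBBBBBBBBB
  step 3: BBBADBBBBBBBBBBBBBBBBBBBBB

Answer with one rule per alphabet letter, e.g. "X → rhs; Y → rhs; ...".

A->B, B->BB, C->AD, D->ACA

  step 2 ⇒ step 3: BACABBBBBBBBBB ⇒ BB·B·AD·B·BB·BB·BB·BB·BB·BB·BB·BB·BB·BB
    A ↦ B
    B ↦ BB
    C ↦ AD
  step 1 ⇒ step 2: ADBBBBB ⇒ B·ACA·BB·BB·BB·BB·BB
    D ↦ ACA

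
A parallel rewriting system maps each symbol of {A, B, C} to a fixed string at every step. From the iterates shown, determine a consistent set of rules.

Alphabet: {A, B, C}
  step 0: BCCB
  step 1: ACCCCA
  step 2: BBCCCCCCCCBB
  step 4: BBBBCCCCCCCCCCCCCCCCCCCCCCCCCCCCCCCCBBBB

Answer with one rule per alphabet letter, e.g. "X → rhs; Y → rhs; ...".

  step 1 ⇒ step 2: ACCCCA ⇒ BB·CC·CC·CC·CC·BB
    A ↦ BB
    C ↦ CC
  step 0 ⇒ step 1: BCCB ⇒ A·CC·CC·A
    B ↦ A

A->BB, B->A, C->CC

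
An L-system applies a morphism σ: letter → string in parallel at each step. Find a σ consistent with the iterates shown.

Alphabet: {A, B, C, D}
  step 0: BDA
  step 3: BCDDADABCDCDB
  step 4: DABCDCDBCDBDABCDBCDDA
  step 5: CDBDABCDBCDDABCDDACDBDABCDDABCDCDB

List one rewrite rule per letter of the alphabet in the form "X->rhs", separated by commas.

  step 4 ⇒ step 5: DABCDCDBCDBDABCDBCDDA ⇒ CD·B·DA·B·CD·B·CD·DA·B·CD·DA·CD·B·DA·B·CD·DA·B·CD·CD·B
    A ↦ B
    B ↦ DA
    C ↦ B
    D ↦ CD

A->B, B->DA, C->B, D->CD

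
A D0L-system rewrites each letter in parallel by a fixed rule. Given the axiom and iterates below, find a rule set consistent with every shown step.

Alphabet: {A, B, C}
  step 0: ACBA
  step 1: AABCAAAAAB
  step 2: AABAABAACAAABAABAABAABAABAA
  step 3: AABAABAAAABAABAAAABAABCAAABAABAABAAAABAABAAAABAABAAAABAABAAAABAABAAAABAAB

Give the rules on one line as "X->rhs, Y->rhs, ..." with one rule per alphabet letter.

  step 2 ⇒ step 3: AABAABAACAAABAABAABAABAABAA ⇒ AAB·AAB·AA·AAB·AAB·AA·AAB·AAB·CA·AAB·AAB·AAB·AA·AAB·AAB·AA·AAB·AAB·AA·AAB·AAB·AA·AAB·AAB·AA·AAB·AAB
    A ↦ AAB
    B ↦ AA
    C ↦ CA

A->AAB, B->AA, C->CA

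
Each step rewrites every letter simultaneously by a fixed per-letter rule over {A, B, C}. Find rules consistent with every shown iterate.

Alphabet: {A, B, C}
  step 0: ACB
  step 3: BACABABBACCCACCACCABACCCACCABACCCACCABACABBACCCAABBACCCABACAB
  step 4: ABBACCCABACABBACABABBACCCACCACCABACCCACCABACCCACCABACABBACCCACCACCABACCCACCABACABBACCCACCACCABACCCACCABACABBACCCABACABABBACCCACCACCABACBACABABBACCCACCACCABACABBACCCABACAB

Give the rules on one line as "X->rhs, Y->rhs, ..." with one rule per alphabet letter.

A->BAC, B->AB, C->CCA

  step 3 ⇒ step 4: BACABABBACCCACCACCABACCCACCABACCCACCABACABBACCCAABBACCCABACAB ⇒ AB·BAC·CCA·BAC·AB·BAC·AB·AB·BAC·CCA·CCA·CCA·BAC·CCA·CCA·BAC·CCA·CCA·BAC·AB·BAC·CCA·CCA·CCA·BAC·CCA·CCA·BAC·AB·BAC·CCA·CCA·CCA·BAC·CCA·CCA·BAC·AB·BAC·CCA·BAC·AB·AB·BAC·CCA·CCA·CCA·BAC·BAC·AB·AB·BAC·CCA·CCA·CCA·BAC·AB·BAC·CCA·BAC·AB
    A ↦ BAC
    B ↦ AB
    C ↦ CCA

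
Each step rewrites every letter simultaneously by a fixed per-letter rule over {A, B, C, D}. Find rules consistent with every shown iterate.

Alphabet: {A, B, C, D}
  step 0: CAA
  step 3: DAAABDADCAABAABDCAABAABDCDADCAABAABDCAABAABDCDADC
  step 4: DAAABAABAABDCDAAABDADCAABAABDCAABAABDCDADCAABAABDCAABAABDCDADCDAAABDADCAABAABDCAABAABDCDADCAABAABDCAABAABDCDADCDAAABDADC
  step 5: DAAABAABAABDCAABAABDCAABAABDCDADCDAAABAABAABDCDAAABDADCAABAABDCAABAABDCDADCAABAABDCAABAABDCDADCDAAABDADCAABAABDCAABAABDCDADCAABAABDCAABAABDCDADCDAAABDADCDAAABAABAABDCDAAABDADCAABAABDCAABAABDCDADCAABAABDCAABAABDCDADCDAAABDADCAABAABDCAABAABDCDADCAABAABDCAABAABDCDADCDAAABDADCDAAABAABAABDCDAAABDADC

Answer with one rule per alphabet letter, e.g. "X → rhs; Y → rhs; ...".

A->AAB, B->DC, C->DC, D->DA

  step 4 ⇒ step 5: DAAABAABAABDCDAAABDADCAABAABDCAABAABDCDADCAABAABDCAABAABDCDADCDAAABDADCAABAABDCAABAABDCDADCAABAABDCAABAABDCDADCDAAABDADC ⇒ DA·AAB·AAB·AAB·DC·AAB·AAB·DC·AAB·AAB·DC·DA·DC·DA·AAB·AAB·AAB·DC·DA·AAB·DA·DC·AAB·AAB·DC·AAB·AAB·DC·DA·DC·AAB·AAB·DC·AAB·AAB·DC·DA·DC·DA·AAB·DA·DC·AAB·AAB·DC·AAB·AAB·DC·DA·DC·AAB·AAB·DC·AAB·AAB·DC·DA·DC·DA·AAB·DA·DC·DA·AAB·AAB·AAB·DC·DA·AAB·DA·DC·AAB·AAB·DC·AAB·AAB·DC·DA·DC·AAB·AAB·DC·AAB·AAB·DC·DA·DC·DA·AAB·DA·DC·AAB·AAB·DC·AAB·AAB·DC·DA·DC·AAB·AAB·DC·AAB·AAB·DC·DA·DC·DA·AAB·DA·DC·DA·AAB·AAB·AAB·DC·DA·AAB·DA·DC
    A ↦ AAB
    B ↦ DC
    C ↦ DC
    D ↦ DA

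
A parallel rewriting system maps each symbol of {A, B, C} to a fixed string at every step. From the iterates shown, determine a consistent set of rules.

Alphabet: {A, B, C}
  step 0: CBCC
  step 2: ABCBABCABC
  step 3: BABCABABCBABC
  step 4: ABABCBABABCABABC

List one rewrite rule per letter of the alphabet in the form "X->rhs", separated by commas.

A->B, B->A, C->BC

  step 3 ⇒ step 4: BABCABABCBABC ⇒ A·B·A·BC·B·A·B·A·BC·A·B·A·BC
    A ↦ B
    B ↦ A
    C ↦ BC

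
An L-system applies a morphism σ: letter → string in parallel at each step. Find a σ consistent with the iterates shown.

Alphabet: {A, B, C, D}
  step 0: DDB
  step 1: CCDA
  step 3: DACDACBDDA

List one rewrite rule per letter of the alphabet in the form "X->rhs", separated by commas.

  step 0 ⇒ step 1: DDB ⇒ C·C·DA
    B ↦ DA
    D ↦ C
    A ↦ B  (constrained at step 1)
    C ↦ BD  (constrained at step 1)

A->B, B->DA, C->BD, D->C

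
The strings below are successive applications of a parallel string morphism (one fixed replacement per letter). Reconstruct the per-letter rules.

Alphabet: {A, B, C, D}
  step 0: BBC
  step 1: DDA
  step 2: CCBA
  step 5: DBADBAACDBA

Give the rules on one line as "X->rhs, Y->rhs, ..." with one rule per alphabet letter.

  step 1 ⇒ step 2: DDA ⇒ C·C·BA
    A ↦ BA
    D ↦ C
  step 0 ⇒ step 1: BBC ⇒ D·D·A
    B ↦ D
  step 0 ⇒ step 1: BBC ⇒ D·D·A
    C ↦ A

A->BA, B->D, C->A, D->C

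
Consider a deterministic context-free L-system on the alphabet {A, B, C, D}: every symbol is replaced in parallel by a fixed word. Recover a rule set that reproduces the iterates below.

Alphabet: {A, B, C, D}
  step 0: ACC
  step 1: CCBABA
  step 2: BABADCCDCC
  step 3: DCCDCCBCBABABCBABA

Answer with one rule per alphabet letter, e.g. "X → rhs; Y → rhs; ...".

  step 2 ⇒ step 3: BABADCCDCC ⇒ D·CC·D·CC·BC·BA·BA·BC·BA·BA
    A ↦ CC
    B ↦ D
    C ↦ BA
    D ↦ BC

A->CC, B->D, C->BA, D->BC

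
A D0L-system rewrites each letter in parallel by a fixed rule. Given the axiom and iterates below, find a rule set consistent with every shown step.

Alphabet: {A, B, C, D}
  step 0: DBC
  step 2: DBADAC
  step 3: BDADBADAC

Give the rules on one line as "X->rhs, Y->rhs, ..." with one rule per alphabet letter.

  step 2 ⇒ step 3: DBADAC ⇒ B·D·AD·B·AD·AC
    A ↦ AD
    B ↦ D
    C ↦ AC
    D ↦ B

A->AD, B->D, C->AC, D->B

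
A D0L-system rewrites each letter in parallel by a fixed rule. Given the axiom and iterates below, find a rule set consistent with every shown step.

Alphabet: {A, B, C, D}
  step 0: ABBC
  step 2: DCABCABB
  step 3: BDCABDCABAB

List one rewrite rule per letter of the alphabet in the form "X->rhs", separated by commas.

  step 2 ⇒ step 3: DCABCABB ⇒ B·D·C·AB·D·C·AB·AB
    A ↦ C
    B ↦ AB
    C ↦ D
    D ↦ B

A->C, B->AB, C->D, D->B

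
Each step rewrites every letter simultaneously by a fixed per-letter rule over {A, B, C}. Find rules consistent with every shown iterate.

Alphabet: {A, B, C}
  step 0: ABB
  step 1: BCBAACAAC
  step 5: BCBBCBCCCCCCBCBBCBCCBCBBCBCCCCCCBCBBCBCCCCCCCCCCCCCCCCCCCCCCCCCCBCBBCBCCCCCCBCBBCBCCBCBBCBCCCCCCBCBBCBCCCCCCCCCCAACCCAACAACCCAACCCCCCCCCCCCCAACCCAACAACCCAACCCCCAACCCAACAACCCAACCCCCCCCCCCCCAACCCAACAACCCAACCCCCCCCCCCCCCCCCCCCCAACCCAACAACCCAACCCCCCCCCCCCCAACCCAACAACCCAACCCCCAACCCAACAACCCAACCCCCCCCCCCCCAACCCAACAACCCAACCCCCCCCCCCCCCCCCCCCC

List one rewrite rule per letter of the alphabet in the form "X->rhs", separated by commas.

A->BCB, B->AAC, C->CC

  step 0 ⇒ step 1: ABB ⇒ BCB·AAC·AAC
    A ↦ BCB
    B ↦ AAC
    C ↦ CC  (constrained at step 1)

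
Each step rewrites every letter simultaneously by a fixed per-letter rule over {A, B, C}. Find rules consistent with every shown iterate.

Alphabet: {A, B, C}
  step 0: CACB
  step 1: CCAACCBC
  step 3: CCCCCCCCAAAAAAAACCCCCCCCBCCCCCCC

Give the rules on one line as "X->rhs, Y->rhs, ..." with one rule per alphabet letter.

  step 0 ⇒ step 1: CACB ⇒ CC·AA·CC·BC
    A ↦ AA
    B ↦ BC
    C ↦ CC

A->AA, B->BC, C->CC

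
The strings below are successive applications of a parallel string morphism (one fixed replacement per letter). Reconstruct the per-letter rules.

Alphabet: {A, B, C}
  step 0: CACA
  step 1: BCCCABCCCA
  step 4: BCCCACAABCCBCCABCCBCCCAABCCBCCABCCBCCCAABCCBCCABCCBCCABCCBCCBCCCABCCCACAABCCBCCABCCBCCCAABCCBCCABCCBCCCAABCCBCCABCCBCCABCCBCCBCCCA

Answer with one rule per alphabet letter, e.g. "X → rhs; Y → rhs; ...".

A->CA, B->A, C->BCC

  step 0 ⇒ step 1: CACA ⇒ BCC·CA·BCC·CA
    A ↦ CA
    C ↦ BCC
    B ↦ A  (constrained at step 1)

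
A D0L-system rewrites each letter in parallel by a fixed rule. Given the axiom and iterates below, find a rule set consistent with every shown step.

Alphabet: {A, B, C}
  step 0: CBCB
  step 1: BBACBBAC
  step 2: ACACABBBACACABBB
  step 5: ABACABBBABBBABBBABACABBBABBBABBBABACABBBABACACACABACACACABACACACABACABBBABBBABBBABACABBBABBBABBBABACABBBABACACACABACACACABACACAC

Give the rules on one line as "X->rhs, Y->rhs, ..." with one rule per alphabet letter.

  step 1 ⇒ step 2: BBACBBAC ⇒ AC·AC·AB·BB·AC·AC·AB·BB
    A ↦ AB
    B ↦ AC
    C ↦ BB

A->AB, B->AC, C->BB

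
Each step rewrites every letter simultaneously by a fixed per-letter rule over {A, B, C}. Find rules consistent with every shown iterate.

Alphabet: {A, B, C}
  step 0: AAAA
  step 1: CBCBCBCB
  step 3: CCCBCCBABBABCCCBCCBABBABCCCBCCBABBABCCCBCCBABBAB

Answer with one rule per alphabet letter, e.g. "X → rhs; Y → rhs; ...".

  step 0 ⇒ step 1: AAAA ⇒ CB·CB·CB·CB
    A ↦ CB
    B ↦ CC  (constrained at step 1)
    C ↦ BAB  (constrained at step 1)

A->CB, B->CC, C->BAB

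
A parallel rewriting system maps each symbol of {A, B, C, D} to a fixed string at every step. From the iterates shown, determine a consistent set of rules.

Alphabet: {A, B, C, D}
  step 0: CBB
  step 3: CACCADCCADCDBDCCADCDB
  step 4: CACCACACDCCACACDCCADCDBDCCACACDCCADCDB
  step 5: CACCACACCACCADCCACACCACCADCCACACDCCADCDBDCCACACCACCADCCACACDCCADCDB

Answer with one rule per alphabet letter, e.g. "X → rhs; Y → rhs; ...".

A->C, B->DB, C->CA, D->DC

  step 4 ⇒ step 5: CACCACACDCCACACDCCADCDBDCCACACDCCADCDB ⇒ CA·C·CA·CA·C·CA·C·CA·DC·CA·CA·C·CA·C·CA·DC·CA·CA·C·DC·CA·DC·DB·DC·CA·CA·C·CA·C·CA·DC·CA·CA·C·DC·CA·DC·DB
    A ↦ C
    B ↦ DB
    C ↦ CA
    D ↦ DC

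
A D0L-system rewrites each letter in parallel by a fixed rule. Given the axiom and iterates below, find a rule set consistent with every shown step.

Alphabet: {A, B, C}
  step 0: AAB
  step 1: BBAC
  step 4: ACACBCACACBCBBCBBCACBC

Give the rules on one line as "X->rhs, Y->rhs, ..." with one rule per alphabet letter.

  step 0 ⇒ step 1: AAB ⇒ B·B·AC
    A ↦ B
    B ↦ AC
    C ↦ BC  (constrained at step 1)

A->B, B->AC, C->BC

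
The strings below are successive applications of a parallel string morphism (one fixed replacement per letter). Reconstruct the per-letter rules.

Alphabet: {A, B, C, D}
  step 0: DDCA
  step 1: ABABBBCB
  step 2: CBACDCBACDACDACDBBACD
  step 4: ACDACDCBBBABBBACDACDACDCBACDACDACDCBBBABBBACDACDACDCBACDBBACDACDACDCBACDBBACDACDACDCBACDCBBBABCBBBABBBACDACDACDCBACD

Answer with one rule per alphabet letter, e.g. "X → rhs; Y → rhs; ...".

  step 1 ⇒ step 2: ABABBBCB ⇒ CB·ACD·CB·ACD·ACD·ACD·BB·ACD
    A ↦ CB
    B ↦ ACD
    C ↦ BB
  step 0 ⇒ step 1: DDCA ⇒ AB·AB·BB·CB
    D ↦ AB

A->CB, B->ACD, C->BB, D->AB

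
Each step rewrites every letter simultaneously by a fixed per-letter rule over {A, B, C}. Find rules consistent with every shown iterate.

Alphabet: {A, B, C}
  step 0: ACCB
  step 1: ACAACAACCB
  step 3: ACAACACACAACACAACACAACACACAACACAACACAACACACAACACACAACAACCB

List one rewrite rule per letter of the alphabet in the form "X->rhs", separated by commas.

  step 0 ⇒ step 1: ACCB ⇒ AC·AAC·AAC·CB
    A ↦ AC
    B ↦ CB
    C ↦ AAC

A->AC, B->CB, C->AAC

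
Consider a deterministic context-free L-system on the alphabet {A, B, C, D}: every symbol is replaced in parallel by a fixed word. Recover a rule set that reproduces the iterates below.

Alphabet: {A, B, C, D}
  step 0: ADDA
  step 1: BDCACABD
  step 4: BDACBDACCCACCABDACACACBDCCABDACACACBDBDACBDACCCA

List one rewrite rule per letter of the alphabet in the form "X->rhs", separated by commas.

A->BD, B->C, C->AC, D->CA

  step 0 ⇒ step 1: ADDA ⇒ BD·CA·CA·BD
    A ↦ BD
    D ↦ CA
    B ↦ C  (constrained at step 1)
    C ↦ AC  (constrained at step 1)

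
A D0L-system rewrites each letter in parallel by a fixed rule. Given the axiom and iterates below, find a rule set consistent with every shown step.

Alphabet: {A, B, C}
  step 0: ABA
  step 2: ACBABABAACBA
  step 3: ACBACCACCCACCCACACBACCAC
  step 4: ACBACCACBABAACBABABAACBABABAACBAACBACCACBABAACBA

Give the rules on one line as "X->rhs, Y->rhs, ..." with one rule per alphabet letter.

  step 3 ⇒ step 4: ACBACCACCCACCCACACBACCAC ⇒ AC·BA·CC·AC·BA·BA·AC·BA·BA·BA·AC·BA·BA·BA·AC·BA·AC·BA·CC·AC·BA·BA·AC·BA
    A ↦ AC
    B ↦ CC
    C ↦ BA

A->AC, B->CC, C->BA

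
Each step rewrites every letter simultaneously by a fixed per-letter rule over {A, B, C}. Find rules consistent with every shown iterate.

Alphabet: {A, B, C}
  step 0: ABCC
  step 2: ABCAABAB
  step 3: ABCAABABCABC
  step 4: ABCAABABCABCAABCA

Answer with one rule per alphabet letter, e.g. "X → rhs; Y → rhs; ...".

  step 3 ⇒ step 4: ABCAABABCABC ⇒ AB·C·A·AB·AB·C·AB·C·A·AB·C·A
    A ↦ AB
    B ↦ C
    C ↦ A

A->AB, B->C, C->A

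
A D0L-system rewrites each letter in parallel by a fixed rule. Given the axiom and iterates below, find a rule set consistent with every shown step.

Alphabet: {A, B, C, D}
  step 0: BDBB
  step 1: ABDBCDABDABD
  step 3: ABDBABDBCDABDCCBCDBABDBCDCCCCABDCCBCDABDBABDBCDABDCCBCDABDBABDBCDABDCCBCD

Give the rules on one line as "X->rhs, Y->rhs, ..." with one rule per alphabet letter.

A->B, B->ABD, C->CC, D->BCD

  step 0 ⇒ step 1: BDBB ⇒ ABD·BCD·ABD·ABD
    B ↦ ABD
    D ↦ BCD
    A ↦ B  (constrained at step 1)
    C ↦ CC  (constrained at step 1)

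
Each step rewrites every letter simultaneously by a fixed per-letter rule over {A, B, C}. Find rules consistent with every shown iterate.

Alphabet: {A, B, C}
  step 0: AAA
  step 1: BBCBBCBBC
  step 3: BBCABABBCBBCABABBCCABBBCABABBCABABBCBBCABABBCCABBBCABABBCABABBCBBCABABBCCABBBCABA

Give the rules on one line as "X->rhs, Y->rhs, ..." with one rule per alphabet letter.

A->BBC, B->ABA, C->CAB

  step 0 ⇒ step 1: AAA ⇒ BBC·BBC·BBC
    A ↦ BBC
    B ↦ ABA  (constrained at step 1)
    C ↦ CAB  (constrained at step 1)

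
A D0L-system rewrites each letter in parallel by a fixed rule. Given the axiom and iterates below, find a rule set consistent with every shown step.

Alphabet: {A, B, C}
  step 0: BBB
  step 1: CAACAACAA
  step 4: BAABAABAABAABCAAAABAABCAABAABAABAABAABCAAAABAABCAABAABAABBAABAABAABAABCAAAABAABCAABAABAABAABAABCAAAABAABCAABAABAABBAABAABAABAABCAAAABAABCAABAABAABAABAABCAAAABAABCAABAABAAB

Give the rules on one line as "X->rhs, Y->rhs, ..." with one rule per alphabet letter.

A->AAB, B->CAA, C->B

  step 0 ⇒ step 1: BBB ⇒ CAA·CAA·CAA
    B ↦ CAA
    A ↦ AAB  (constrained at step 1)
    C ↦ B  (constrained at step 1)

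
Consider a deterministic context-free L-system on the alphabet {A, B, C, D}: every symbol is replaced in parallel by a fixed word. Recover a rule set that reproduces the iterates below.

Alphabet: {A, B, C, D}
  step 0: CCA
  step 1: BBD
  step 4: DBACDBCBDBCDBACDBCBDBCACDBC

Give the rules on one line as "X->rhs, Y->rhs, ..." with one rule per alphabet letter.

  step 0 ⇒ step 1: CCA ⇒ B·B·D
    A ↦ D
    C ↦ B
    B ↦ DBC  (constrained at step 1)
    D ↦ AC  (constrained at step 1)

A->D, B->DBC, C->B, D->AC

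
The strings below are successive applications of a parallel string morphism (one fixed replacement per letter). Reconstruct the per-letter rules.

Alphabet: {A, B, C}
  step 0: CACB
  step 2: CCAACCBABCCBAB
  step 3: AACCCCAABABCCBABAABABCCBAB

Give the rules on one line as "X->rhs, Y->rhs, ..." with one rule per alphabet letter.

  step 2 ⇒ step 3: CCAACCBABCCBAB ⇒ A·A·CC·CC·A·A·BAB·CC·BAB·A·A·BAB·CC·BAB
    A ↦ CC
    B ↦ BAB
    C ↦ A

A->CC, B->BAB, C->A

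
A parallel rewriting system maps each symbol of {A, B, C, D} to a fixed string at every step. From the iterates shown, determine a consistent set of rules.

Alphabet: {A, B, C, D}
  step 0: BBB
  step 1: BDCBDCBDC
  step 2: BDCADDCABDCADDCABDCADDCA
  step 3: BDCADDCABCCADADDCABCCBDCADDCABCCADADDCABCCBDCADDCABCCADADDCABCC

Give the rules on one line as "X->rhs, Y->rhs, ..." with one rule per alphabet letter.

  step 2 ⇒ step 3: BDCADDCABDCADDCABDCADDCA ⇒ BDC·AD·DCA·BCC·AD·AD·DCA·BCC·BDC·AD·DCA·BCC·AD·AD·DCA·BCC·BDC·AD·DCA·BCC·AD·AD·DCA·BCC
    A ↦ BCC
    B ↦ BDC
    C ↦ DCA
    D ↦ AD

A->BCC, B->BDC, C->DCA, D->AD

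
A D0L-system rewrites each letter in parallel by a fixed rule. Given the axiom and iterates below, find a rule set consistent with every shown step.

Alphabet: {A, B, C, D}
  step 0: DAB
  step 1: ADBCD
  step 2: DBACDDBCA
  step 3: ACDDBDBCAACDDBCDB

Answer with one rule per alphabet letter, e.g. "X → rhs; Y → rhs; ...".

  step 2 ⇒ step 3: DBACDDBCA ⇒ A·CD·DB·DBC·A·A·CD·DBC·DB
    A ↦ DB
    B ↦ CD
    C ↦ DBC
    D ↦ A

A->DB, B->CD, C->DBC, D->A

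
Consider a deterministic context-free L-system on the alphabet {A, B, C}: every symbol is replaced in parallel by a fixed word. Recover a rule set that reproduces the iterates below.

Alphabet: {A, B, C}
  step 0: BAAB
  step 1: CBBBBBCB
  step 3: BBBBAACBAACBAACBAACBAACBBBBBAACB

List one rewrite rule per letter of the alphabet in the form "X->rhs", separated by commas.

A->BB, B->CB, C->AA

  step 0 ⇒ step 1: BAAB ⇒ CB·BB·BB·CB
    A ↦ BB
    B ↦ CB
    C ↦ AA  (constrained at step 1)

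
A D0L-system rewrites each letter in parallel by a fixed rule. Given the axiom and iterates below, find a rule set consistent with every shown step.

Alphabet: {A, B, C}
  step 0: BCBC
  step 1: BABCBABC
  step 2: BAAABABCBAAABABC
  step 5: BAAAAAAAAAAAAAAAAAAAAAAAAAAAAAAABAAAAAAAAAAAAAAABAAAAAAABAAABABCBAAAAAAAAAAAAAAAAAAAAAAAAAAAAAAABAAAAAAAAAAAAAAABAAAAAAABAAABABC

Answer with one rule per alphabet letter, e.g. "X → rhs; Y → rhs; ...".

  step 1 ⇒ step 2: BABCBABC ⇒ BA·AA·BA·BC·BA·AA·BA·BC
    A ↦ AA
    B ↦ BA
    C ↦ BC

A->AA, B->BA, C->BC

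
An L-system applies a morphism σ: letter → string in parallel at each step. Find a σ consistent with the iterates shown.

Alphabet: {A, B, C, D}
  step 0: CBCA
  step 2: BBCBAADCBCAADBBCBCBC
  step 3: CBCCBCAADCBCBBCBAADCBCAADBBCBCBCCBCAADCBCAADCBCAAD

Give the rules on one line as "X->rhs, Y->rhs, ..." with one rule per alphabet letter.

A->B, B->CBC, C->AAD, D->CB

  step 2 ⇒ step 3: BBCBAADCBCAADBBCBCBC ⇒ CBC·CBC·AAD·CBC·B·B·CB·AAD·CBC·AAD·B·B·CB·CBC·CBC·AAD·CBC·AAD·CBC·AAD
    A ↦ B
    B ↦ CBC
    C ↦ AAD
    D ↦ CB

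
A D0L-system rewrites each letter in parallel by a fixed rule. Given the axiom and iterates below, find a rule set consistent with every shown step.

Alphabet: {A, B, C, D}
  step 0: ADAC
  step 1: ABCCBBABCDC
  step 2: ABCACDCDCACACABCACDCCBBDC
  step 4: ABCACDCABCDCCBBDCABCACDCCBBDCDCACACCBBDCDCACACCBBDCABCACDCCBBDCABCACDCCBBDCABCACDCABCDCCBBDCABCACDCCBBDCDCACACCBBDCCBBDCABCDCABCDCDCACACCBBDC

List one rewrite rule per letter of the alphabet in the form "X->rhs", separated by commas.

  step 1 ⇒ step 2: ABCCBBABCDC ⇒ ABC·AC·DC·DC·AC·AC·ABC·AC·DC·CBB·DC
    A ↦ ABC
    B ↦ AC
    C ↦ DC
    D ↦ CBB

A->ABC, B->AC, C->DC, D->CBB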